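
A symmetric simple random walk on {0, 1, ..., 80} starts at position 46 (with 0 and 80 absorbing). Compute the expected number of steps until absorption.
E[τ | X_0 = 46] = 1564

Let v_k = E[τ | X_0 = k]. Boundary: v_0 = v_80 = 0. Recurrence: v_k = 1 + (v_{k-1} + v_{k+1})/2 for 1 ≤ k ≤ 79. The particular solution to v_k − (v_{k-1} + v_{k+1})/2 = 1 is v_k = −k^2. Adding homogeneous solution A + B k and matching boundaries gives v_k = k (80 − k). Substituting k = 46: v_46 = 46 · 34 = 1564.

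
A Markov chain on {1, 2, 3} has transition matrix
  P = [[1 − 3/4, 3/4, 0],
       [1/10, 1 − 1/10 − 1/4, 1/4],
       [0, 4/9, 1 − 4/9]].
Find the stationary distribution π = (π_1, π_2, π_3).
π = (32/407, 240/407, 135/407)

This is a birth-death chain on three states, which satisfies detailed balance: π_1 · P_{12} = π_2 · P_{21} and π_2 · P_{23} = π_3 · P_{32}.
From π_1 · 3/4 = π_2 · 1/10: π_2/π_1 = (3/4)/(1/10) = 15/2.
From π_2 · 1/4 = π_3 · 4/9: π_3/π_2 = (1/4)/(4/9) = 9/16.
Take π_1 proportional to 1; then unnormalized π = (1, 15/2, 135/32). Normalize by dividing by the sum 407/32:
  π = (32/407, 240/407, 135/407).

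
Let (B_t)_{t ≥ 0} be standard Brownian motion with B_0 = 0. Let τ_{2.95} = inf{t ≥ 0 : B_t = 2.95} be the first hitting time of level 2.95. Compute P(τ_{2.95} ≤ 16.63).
P(τ_{2.95} ≤ 16.63) = 2(1 − Φ(2.95/√16.63)) = 2(1 − Φ(0.7234)) ≈ 0.4694

By the reflection principle for standard BM, P(τ_b ≤ t) = 2 · P(B_t ≥ b). Since B_t ~ N(0, t), P(B_t ≥ 2.95) = 1 − Φ(2.95/√t) = 1 − Φ(2.95/√16.63) = 1 − Φ(0.7234) ≈ 0.23472. Doubling: P(τ_{2.95} ≤ 16.63) ≈ 2 · 0.23472 = 0.46944 ≈ 0.4694.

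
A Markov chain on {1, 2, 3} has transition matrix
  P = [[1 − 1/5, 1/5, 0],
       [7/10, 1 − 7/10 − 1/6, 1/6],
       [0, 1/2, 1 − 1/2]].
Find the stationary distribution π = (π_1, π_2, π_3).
π = (21/29, 6/29, 2/29)

This is a birth-death chain on three states, which satisfies detailed balance: π_1 · P_{12} = π_2 · P_{21} and π_2 · P_{23} = π_3 · P_{32}.
From π_1 · 1/5 = π_2 · 7/10: π_2/π_1 = (1/5)/(7/10) = 2/7.
From π_2 · 1/6 = π_3 · 1/2: π_3/π_2 = (1/6)/(1/2) = 1/3.
Take π_1 proportional to 1; then unnormalized π = (1, 2/7, 2/21). Normalize by dividing by the sum 29/21:
  π = (21/29, 6/29, 2/29).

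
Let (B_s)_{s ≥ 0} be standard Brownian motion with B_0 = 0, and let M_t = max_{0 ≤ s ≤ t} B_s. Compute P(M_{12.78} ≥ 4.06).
P(M_{12.78} ≥ 4.06) = 2·P(B_{12.78} ≥ 4.06) = 2(1 − Φ(4.06/√12.78)) ≈ 0.2561

By the reflection principle for Brownian motion, P(M_t ≥ a) = 2 · P(B_t ≥ a) for a ≥ 0. Since B_t ~ N(0, t), P(B_t ≥ 4.06) = 1 − Φ(4.06/√t) = 1 − Φ(4.06/√12.78) = 1 − Φ(1.1357). So
  P(M_{12.78} ≥ 4.06) = 2(1 − Φ(1.1357)) ≈ 0.2561.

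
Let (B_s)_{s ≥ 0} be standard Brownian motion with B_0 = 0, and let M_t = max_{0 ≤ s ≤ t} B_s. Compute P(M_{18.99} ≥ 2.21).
P(M_{18.99} ≥ 2.21) = 2·P(B_{18.99} ≥ 2.21) = 2(1 − Φ(2.21/√18.99)) ≈ 0.6121

By the reflection principle for Brownian motion, P(M_t ≥ a) = 2 · P(B_t ≥ a) for a ≥ 0. Since B_t ~ N(0, t), P(B_t ≥ 2.21) = 1 − Φ(2.21/√t) = 1 − Φ(2.21/√18.99) = 1 − Φ(0.5071). So
  P(M_{18.99} ≥ 2.21) = 2(1 − Φ(0.5071)) ≈ 0.6121.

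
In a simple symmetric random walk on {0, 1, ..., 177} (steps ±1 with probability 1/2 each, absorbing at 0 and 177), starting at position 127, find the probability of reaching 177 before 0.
P(hit 177 before 0) = 127/177

Let u_k = P(hit 177 before 0 | start at k). Then u_0 = 0, u_177 = 1, and u_k = u_{k-1}/2 + u_{k+1}/2 for 1 ≤ k ≤ 176. This harmonic recurrence is solved by u_k = k/177, giving u_127 = 127/177.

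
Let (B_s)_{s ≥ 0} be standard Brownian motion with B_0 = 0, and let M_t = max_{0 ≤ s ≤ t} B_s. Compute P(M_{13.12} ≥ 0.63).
P(M_{13.12} ≥ 0.63) = 2·P(B_{13.12} ≥ 0.63) = 2(1 − Φ(0.63/√13.12)) ≈ 0.8619

By the reflection principle for Brownian motion, P(M_t ≥ a) = 2 · P(B_t ≥ a) for a ≥ 0. Since B_t ~ N(0, t), P(B_t ≥ 0.63) = 1 − Φ(0.63/√t) = 1 − Φ(0.63/√13.12) = 1 − Φ(0.1739). So
  P(M_{13.12} ≥ 0.63) = 2(1 − Φ(0.1739)) ≈ 0.8619.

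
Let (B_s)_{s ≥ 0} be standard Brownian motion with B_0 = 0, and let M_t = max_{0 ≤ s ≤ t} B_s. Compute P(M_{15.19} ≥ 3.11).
P(M_{15.19} ≥ 3.11) = 2·P(B_{15.19} ≥ 3.11) = 2(1 − Φ(3.11/√15.19)) ≈ 0.4249

By the reflection principle for Brownian motion, P(M_t ≥ a) = 2 · P(B_t ≥ a) for a ≥ 0. Since B_t ~ N(0, t), P(B_t ≥ 3.11) = 1 − Φ(3.11/√t) = 1 − Φ(3.11/√15.19) = 1 − Φ(0.7980). So
  P(M_{15.19} ≥ 3.11) = 2(1 − Φ(0.7980)) ≈ 0.4249.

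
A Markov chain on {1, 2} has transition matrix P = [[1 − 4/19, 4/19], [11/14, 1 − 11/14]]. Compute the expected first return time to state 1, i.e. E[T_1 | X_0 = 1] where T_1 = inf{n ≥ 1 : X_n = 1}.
E[T_1 | X_0 = 1] = 1/π_1 = 265/209

For an irreducible recurrent Markov chain with stationary distribution π, E[T_i | X_0 = i] = 1/π_i (Kac's formula). Here π_1 = (11/14)/(4/19 + 11/14) = (11/14)/(265/266) = 209/265, so E[T_1 | X_0 = 1] = 1/π_1 = (4/19 + 11/14)/(11/14) = (265/266)/(11/14) = 265/209.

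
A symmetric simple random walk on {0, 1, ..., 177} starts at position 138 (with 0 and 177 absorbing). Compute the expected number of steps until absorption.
E[τ | X_0 = 138] = 5382

Let v_k = E[τ | X_0 = k]. Boundary: v_0 = v_177 = 0. Recurrence: v_k = 1 + (v_{k-1} + v_{k+1})/2 for 1 ≤ k ≤ 176. The particular solution to v_k − (v_{k-1} + v_{k+1})/2 = 1 is v_k = −k^2. Adding homogeneous solution A + B k and matching boundaries gives v_k = k (177 − k). Substituting k = 138: v_138 = 138 · 39 = 5382.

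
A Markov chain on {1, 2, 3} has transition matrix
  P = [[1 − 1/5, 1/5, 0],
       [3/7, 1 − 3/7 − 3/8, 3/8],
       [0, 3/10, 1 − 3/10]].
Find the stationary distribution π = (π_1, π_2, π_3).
π = (20/41, 28/123, 35/123)

This is a birth-death chain on three states, which satisfies detailed balance: π_1 · P_{12} = π_2 · P_{21} and π_2 · P_{23} = π_3 · P_{32}.
From π_1 · 1/5 = π_2 · 3/7: π_2/π_1 = (1/5)/(3/7) = 7/15.
From π_2 · 3/8 = π_3 · 3/10: π_3/π_2 = (3/8)/(3/10) = 5/4.
Take π_1 proportional to 1; then unnormalized π = (1, 7/15, 7/12). Normalize by dividing by the sum 41/20:
  π = (20/41, 28/123, 35/123).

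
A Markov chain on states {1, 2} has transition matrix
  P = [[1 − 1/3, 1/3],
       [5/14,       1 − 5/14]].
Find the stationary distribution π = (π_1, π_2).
π_1 = 15/29, π_2 = 14/29

Solve πP = π with π_1 + π_2 = 1. From πP = π: π_1 · (1 − 1/3) + π_2 · 5/14 = π_1 ⇒ π_2 · 5/14 = π_1 · 1/3 ⇒ π_2/π_1 = (1/3)/(5/14) = 14/15. Together with π_1 + π_2 = 1:
  π_1 = (5/14)/(1/3 + 5/14) = (5/14)/(29/42) = 15/29,
  π_2 = (1/3)/(1/3 + 5/14) = (1/3)/(29/42) = 14/29.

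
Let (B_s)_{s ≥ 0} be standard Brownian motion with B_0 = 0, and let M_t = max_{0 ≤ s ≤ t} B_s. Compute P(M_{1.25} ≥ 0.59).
P(M_{1.25} ≥ 0.59) = 2·P(B_{1.25} ≥ 0.59) = 2(1 − Φ(0.59/√1.25)) ≈ 0.5977

By the reflection principle for Brownian motion, P(M_t ≥ a) = 2 · P(B_t ≥ a) for a ≥ 0. Since B_t ~ N(0, t), P(B_t ≥ 0.59) = 1 − Φ(0.59/√t) = 1 − Φ(0.59/√1.25) = 1 − Φ(0.5277). So
  P(M_{1.25} ≥ 0.59) = 2(1 − Φ(0.5277)) ≈ 0.5977.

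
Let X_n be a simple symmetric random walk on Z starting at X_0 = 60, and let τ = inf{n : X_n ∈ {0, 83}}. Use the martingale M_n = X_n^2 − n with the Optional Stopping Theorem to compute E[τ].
E[τ] = 1380

M_n = X_n^2 − n is a martingale (since E[X_{n+1}^2 | F_n] = X_n^2 + 1). By OST (τ has finite mean in a bounded region), E[M_τ] = E[M_0] = X_0^2 − 0 = 60^2 = 3600. Also E[M_τ] = E[X_τ^2] − E[τ]. The walk exits at 0 or 83, with P(hit 83 first) = 60/83, so E[X_τ^2] = 83^2 · 60/83 + 0 = 4980. Thus E[τ] = E[X_τ^2] − E[M_τ] = 4980 − 3600 = 1380 = 60(83 − 60) = 1380.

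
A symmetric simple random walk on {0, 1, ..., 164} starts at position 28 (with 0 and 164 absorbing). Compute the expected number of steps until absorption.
E[τ | X_0 = 28] = 3808

Let v_k = E[τ | X_0 = k]. Boundary: v_0 = v_164 = 0. Recurrence: v_k = 1 + (v_{k-1} + v_{k+1})/2 for 1 ≤ k ≤ 163. The particular solution to v_k − (v_{k-1} + v_{k+1})/2 = 1 is v_k = −k^2. Adding homogeneous solution A + B k and matching boundaries gives v_k = k (164 − k). Substituting k = 28: v_28 = 28 · 136 = 3808.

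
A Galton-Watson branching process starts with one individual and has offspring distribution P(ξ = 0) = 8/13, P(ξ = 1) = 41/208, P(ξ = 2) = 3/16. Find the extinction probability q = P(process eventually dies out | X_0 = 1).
q = 1

Mean offspring μ = 0·8/13 + 1·41/208 + 2·3/16 = 119/208 ≤ 1. For μ ≤ 1 with offspring not concentrated at 1, the Galton-Watson process goes extinct almost surely, so q = 1.
(Algebraic check: The pgf is f(s) = 8/13 + 41/208·s + 3/16·s². The extinction probability q is the smallest fixed point of f in [0, 1]. Setting s = f(s):
  3/16·s² + (41/208 − 1)·s + 8/13 = 0
  3/16·s² − (8/13 + 3/16)·s + 8/13 = 0
which factors as (s − 1)·(3/16·s − 8/13) = 0, giving roots s = 1 and s = (8/13)/(3/16) = 128/39. Since 128/39 ≥ 1, the smallest root in [0, 1] is s = 1.)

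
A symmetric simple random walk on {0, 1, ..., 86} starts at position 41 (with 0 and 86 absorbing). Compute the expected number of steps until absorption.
E[τ | X_0 = 41] = 1845

Let v_k = E[τ | X_0 = k]. Boundary: v_0 = v_86 = 0. Recurrence: v_k = 1 + (v_{k-1} + v_{k+1})/2 for 1 ≤ k ≤ 85. The particular solution to v_k − (v_{k-1} + v_{k+1})/2 = 1 is v_k = −k^2. Adding homogeneous solution A + B k and matching boundaries gives v_k = k (86 − k). Substituting k = 41: v_41 = 41 · 45 = 1845.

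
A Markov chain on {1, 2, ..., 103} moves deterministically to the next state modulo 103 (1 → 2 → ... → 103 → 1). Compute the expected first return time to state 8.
E[T_8 | X_0 = 8] = 103

The chain cycles deterministically, so starting at state 8 it returns in exactly 103 steps. Equivalently, the stationary distribution is uniform π_j = 1/103 for every state j, so by Kac's formula E[T_8] = 1/π_8 = 103.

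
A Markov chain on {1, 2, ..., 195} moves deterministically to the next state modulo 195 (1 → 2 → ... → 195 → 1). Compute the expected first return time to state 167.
E[T_167 | X_0 = 167] = 195

The chain cycles deterministically, so starting at state 167 it returns in exactly 195 steps. Equivalently, the stationary distribution is uniform π_j = 1/195 for every state j, so by Kac's formula E[T_167] = 1/π_167 = 195.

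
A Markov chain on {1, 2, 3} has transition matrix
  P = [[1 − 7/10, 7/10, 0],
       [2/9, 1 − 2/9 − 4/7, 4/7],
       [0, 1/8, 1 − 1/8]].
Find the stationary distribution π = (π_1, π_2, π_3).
π = (20/371, 9/53, 288/371)

This is a birth-death chain on three states, which satisfies detailed balance: π_1 · P_{12} = π_2 · P_{21} and π_2 · P_{23} = π_3 · P_{32}.
From π_1 · 7/10 = π_2 · 2/9: π_2/π_1 = (7/10)/(2/9) = 63/20.
From π_2 · 4/7 = π_3 · 1/8: π_3/π_2 = (4/7)/(1/8) = 32/7.
Take π_1 proportional to 1; then unnormalized π = (1, 63/20, 72/5). Normalize by dividing by the sum 371/20:
  π = (20/371, 9/53, 288/371).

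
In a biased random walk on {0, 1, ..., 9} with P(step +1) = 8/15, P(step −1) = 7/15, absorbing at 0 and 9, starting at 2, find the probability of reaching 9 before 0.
P(hit 9 before 0) = (1 − (7/8)^2) / (1 − (7/8)^9) = 31457280/93864121

Let u_k denote P(reach 9 before 0 | start at k). Boundary: u_0 = 0, u_9 = 1. Recurrence: u_k = 8/15·u_{k+1} + 7/15·u_{k-1} for 1 ≤ k ≤ 8. Try u_k = A + B·r^k with r = q/p = (7/15)/(8/15) = 7/8. Substitution satisfies the recurrence; boundary conditions give:
  u_k = (1 − r^k) / (1 − r^N) = (1 − (7/8)^2) / (1 − (7/8)^9) = 31457280/93864121.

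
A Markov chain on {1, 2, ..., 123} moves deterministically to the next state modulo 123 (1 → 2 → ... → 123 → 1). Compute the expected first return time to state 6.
E[T_6 | X_0 = 6] = 123

The chain cycles deterministically, so starting at state 6 it returns in exactly 123 steps. Equivalently, the stationary distribution is uniform π_j = 1/123 for every state j, so by Kac's formula E[T_6] = 1/π_6 = 123.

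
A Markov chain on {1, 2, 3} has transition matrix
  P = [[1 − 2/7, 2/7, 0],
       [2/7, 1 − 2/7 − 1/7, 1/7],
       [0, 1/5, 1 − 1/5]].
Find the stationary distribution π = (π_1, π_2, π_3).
π = (7/19, 7/19, 5/19)

This is a birth-death chain on three states, which satisfies detailed balance: π_1 · P_{12} = π_2 · P_{21} and π_2 · P_{23} = π_3 · P_{32}.
From π_1 · 2/7 = π_2 · 2/7: π_2/π_1 = (2/7)/(2/7) = 1.
From π_2 · 1/7 = π_3 · 1/5: π_3/π_2 = (1/7)/(1/5) = 5/7.
Take π_1 proportional to 1; then unnormalized π = (1, 1, 5/7). Normalize by dividing by the sum 19/7:
  π = (7/19, 7/19, 5/19).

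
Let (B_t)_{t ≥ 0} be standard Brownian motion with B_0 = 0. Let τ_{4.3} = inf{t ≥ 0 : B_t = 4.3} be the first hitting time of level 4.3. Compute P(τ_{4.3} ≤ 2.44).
P(τ_{4.3} ≤ 2.44) = 2(1 − Φ(4.3/√2.44)) = 2(1 − Φ(2.7528)) ≈ 0.0059

By the reflection principle for standard BM, P(τ_b ≤ t) = 2 · P(B_t ≥ b). Since B_t ~ N(0, t), P(B_t ≥ 4.3) = 1 − Φ(4.3/√t) = 1 − Φ(4.3/√2.44) = 1 − Φ(2.7528) ≈ 0.00295. Doubling: P(τ_{4.3} ≤ 2.44) ≈ 2 · 0.00295 = 0.00590 ≈ 0.0059.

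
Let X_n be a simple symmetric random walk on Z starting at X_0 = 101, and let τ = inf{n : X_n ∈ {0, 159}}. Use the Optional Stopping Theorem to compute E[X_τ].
E[X_τ] = 101

X_n is a martingale and τ is a bounded-mean stopping time (indeed τ is finite a.s. with bounded expectation since the walk is in a bounded region). By the OST, E[X_τ] = E[X_0] = 101. Equivalently: E[X_τ] = 159 · P(hit 159 first) + 0 · P(hit 0 first) = 159 · (101/159) = 101.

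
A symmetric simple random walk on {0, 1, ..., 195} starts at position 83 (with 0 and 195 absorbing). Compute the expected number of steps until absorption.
E[τ | X_0 = 83] = 9296

Let v_k = E[τ | X_0 = k]. Boundary: v_0 = v_195 = 0. Recurrence: v_k = 1 + (v_{k-1} + v_{k+1})/2 for 1 ≤ k ≤ 194. The particular solution to v_k − (v_{k-1} + v_{k+1})/2 = 1 is v_k = −k^2. Adding homogeneous solution A + B k and matching boundaries gives v_k = k (195 − k). Substituting k = 83: v_83 = 83 · 112 = 9296.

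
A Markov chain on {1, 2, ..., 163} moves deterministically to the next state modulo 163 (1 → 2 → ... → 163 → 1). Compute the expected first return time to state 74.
E[T_74 | X_0 = 74] = 163

The chain cycles deterministically, so starting at state 74 it returns in exactly 163 steps. Equivalently, the stationary distribution is uniform π_j = 1/163 for every state j, so by Kac's formula E[T_74] = 1/π_74 = 163.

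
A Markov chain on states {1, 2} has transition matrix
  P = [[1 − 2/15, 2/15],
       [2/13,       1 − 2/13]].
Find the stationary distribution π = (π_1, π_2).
π_1 = 15/28, π_2 = 13/28

Solve πP = π with π_1 + π_2 = 1. From πP = π: π_1 · (1 − 2/15) + π_2 · 2/13 = π_1 ⇒ π_2 · 2/13 = π_1 · 2/15 ⇒ π_2/π_1 = (2/15)/(2/13) = 13/15. Together with π_1 + π_2 = 1:
  π_1 = (2/13)/(2/15 + 2/13) = (2/13)/(56/195) = 15/28,
  π_2 = (2/15)/(2/15 + 2/13) = (2/15)/(56/195) = 13/28.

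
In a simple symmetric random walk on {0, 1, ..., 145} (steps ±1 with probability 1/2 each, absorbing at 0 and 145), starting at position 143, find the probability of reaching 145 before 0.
P(hit 145 before 0) = 143/145

Let u_k = P(hit 145 before 0 | start at k). Then u_0 = 0, u_145 = 1, and u_k = u_{k-1}/2 + u_{k+1}/2 for 1 ≤ k ≤ 144. This harmonic recurrence is solved by u_k = k/145, giving u_143 = 143/145.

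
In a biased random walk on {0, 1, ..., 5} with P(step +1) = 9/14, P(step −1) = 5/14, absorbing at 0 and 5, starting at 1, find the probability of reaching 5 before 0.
P(hit 5 before 0) = (1 − (5/9)^1) / (1 − (5/9)^5) = 6561/13981

Let u_k denote P(reach 5 before 0 | start at k). Boundary: u_0 = 0, u_5 = 1. Recurrence: u_k = 9/14·u_{k+1} + 5/14·u_{k-1} for 1 ≤ k ≤ 4. Try u_k = A + B·r^k with r = q/p = (5/14)/(9/14) = 5/9. Substitution satisfies the recurrence; boundary conditions give:
  u_k = (1 − r^k) / (1 − r^N) = (1 − (5/9)^1) / (1 − (5/9)^5) = 6561/13981.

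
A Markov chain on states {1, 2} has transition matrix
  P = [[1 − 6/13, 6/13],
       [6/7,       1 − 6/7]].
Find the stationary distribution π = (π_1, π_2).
π_1 = 13/20, π_2 = 7/20

Solve πP = π with π_1 + π_2 = 1. From πP = π: π_1 · (1 − 6/13) + π_2 · 6/7 = π_1 ⇒ π_2 · 6/7 = π_1 · 6/13 ⇒ π_2/π_1 = (6/13)/(6/7) = 7/13. Together with π_1 + π_2 = 1:
  π_1 = (6/7)/(6/13 + 6/7) = (6/7)/(120/91) = 13/20,
  π_2 = (6/13)/(6/13 + 6/7) = (6/13)/(120/91) = 7/20.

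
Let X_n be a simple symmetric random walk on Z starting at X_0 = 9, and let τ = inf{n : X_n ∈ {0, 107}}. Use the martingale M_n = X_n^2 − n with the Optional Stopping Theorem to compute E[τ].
E[τ] = 882

M_n = X_n^2 − n is a martingale (since E[X_{n+1}^2 | F_n] = X_n^2 + 1). By OST (τ has finite mean in a bounded region), E[M_τ] = E[M_0] = X_0^2 − 0 = 9^2 = 81. Also E[M_τ] = E[X_τ^2] − E[τ]. The walk exits at 0 or 107, with P(hit 107 first) = 9/107, so E[X_τ^2] = 107^2 · 9/107 + 0 = 963. Thus E[τ] = E[X_τ^2] − E[M_τ] = 963 − 81 = 882 = 9(107 − 9) = 882.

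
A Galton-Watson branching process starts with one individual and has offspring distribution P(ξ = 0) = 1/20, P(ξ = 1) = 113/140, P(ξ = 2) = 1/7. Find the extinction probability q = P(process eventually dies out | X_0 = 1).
q = 7/20

The pgf is f(s) = 1/20 + 113/140·s + 1/7·s². The extinction probability q is the smallest fixed point of f in [0, 1]. Setting s = f(s):
  1/7·s² + (113/140 − 1)·s + 1/20 = 0
  1/7·s² − (1/20 + 1/7)·s + 1/20 = 0
which factors as (s − 1)·(1/7·s − 1/20) = 0, giving roots s = 1 and s = (1/20)/(1/7) = 7/20.
Mean offspring μ = 113/140 + 2·1/7 = 153/140 > 1 (supercritical), so q < 1. The extinction probability is the smaller root: q = (1/20)/(1/7) = 7/20.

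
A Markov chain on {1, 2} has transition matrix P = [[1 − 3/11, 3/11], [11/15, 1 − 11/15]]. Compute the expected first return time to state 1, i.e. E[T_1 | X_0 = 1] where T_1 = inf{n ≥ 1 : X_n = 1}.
E[T_1 | X_0 = 1] = 1/π_1 = 166/121

For an irreducible recurrent Markov chain with stationary distribution π, E[T_i | X_0 = i] = 1/π_i (Kac's formula). Here π_1 = (11/15)/(3/11 + 11/15) = (11/15)/(166/165) = 121/166, so E[T_1 | X_0 = 1] = 1/π_1 = (3/11 + 11/15)/(11/15) = (166/165)/(11/15) = 166/121.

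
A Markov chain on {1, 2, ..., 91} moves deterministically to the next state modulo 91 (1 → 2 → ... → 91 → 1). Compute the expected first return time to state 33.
E[T_33 | X_0 = 33] = 91

The chain cycles deterministically, so starting at state 33 it returns in exactly 91 steps. Equivalently, the stationary distribution is uniform π_j = 1/91 for every state j, so by Kac's formula E[T_33] = 1/π_33 = 91.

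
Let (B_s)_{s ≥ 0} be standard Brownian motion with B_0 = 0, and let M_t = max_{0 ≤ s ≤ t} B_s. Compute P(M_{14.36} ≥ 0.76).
P(M_{14.36} ≥ 0.76) = 2·P(B_{14.36} ≥ 0.76) = 2(1 − Φ(0.76/√14.36)) ≈ 0.8410

By the reflection principle for Brownian motion, P(M_t ≥ a) = 2 · P(B_t ≥ a) for a ≥ 0. Since B_t ~ N(0, t), P(B_t ≥ 0.76) = 1 − Φ(0.76/√t) = 1 − Φ(0.76/√14.36) = 1 − Φ(0.2006). So
  P(M_{14.36} ≥ 0.76) = 2(1 − Φ(0.2006)) ≈ 0.8410.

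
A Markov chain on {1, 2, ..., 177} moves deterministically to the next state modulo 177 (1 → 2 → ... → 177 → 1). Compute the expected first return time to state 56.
E[T_56 | X_0 = 56] = 177

The chain cycles deterministically, so starting at state 56 it returns in exactly 177 steps. Equivalently, the stationary distribution is uniform π_j = 1/177 for every state j, so by Kac's formula E[T_56] = 1/π_56 = 177.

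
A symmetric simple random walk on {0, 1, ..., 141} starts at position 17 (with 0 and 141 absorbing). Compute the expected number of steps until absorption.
E[τ | X_0 = 17] = 2108

Let v_k = E[τ | X_0 = k]. Boundary: v_0 = v_141 = 0. Recurrence: v_k = 1 + (v_{k-1} + v_{k+1})/2 for 1 ≤ k ≤ 140. The particular solution to v_k − (v_{k-1} + v_{k+1})/2 = 1 is v_k = −k^2. Adding homogeneous solution A + B k and matching boundaries gives v_k = k (141 − k). Substituting k = 17: v_17 = 17 · 124 = 2108.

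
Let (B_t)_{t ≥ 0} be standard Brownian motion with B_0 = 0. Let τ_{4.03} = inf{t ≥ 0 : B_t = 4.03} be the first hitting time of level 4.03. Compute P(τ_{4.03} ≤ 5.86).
P(τ_{4.03} ≤ 5.86) = 2(1 − Φ(4.03/√5.86)) = 2(1 − Φ(1.6648)) ≈ 0.0960

By the reflection principle for standard BM, P(τ_b ≤ t) = 2 · P(B_t ≥ b). Since B_t ~ N(0, t), P(B_t ≥ 4.03) = 1 − Φ(4.03/√t) = 1 − Φ(4.03/√5.86) = 1 − Φ(1.6648) ≈ 0.04798. Doubling: P(τ_{4.03} ≤ 5.86) ≈ 2 · 0.04798 = 0.09596 ≈ 0.0960.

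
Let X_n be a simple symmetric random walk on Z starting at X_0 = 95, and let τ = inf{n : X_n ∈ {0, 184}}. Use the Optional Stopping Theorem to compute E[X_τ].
E[X_τ] = 95

X_n is a martingale and τ is a bounded-mean stopping time (indeed τ is finite a.s. with bounded expectation since the walk is in a bounded region). By the OST, E[X_τ] = E[X_0] = 95. Equivalently: E[X_τ] = 184 · P(hit 184 first) + 0 · P(hit 0 first) = 184 · (95/184) = 95.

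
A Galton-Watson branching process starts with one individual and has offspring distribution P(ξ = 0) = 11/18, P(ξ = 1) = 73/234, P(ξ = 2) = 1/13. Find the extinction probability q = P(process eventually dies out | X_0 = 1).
q = 1

Mean offspring μ = 0·11/18 + 1·73/234 + 2·1/13 = 109/234 ≤ 1. For μ ≤ 1 with offspring not concentrated at 1, the Galton-Watson process goes extinct almost surely, so q = 1.
(Algebraic check: The pgf is f(s) = 11/18 + 73/234·s + 1/13·s². The extinction probability q is the smallest fixed point of f in [0, 1]. Setting s = f(s):
  1/13·s² + (73/234 − 1)·s + 11/18 = 0
  1/13·s² − (11/18 + 1/13)·s + 11/18 = 0
which factors as (s − 1)·(1/13·s − 11/18) = 0, giving roots s = 1 and s = (11/18)/(1/13) = 143/18. Since 143/18 ≥ 1, the smallest root in [0, 1] is s = 1.)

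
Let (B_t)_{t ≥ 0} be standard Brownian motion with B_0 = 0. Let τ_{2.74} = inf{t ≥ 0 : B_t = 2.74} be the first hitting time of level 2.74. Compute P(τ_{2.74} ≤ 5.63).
P(τ_{2.74} ≤ 5.63) = 2(1 − Φ(2.74/√5.63)) = 2(1 − Φ(1.1548)) ≈ 0.2482

By the reflection principle for standard BM, P(τ_b ≤ t) = 2 · P(B_t ≥ b). Since B_t ~ N(0, t), P(B_t ≥ 2.74) = 1 − Φ(2.74/√t) = 1 − Φ(2.74/√5.63) = 1 − Φ(1.1548) ≈ 0.12409. Doubling: P(τ_{2.74} ≤ 5.63) ≈ 2 · 0.12409 = 0.24818 ≈ 0.2482.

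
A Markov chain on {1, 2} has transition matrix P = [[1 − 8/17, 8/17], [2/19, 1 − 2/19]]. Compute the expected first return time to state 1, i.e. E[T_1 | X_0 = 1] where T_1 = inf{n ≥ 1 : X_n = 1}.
E[T_1 | X_0 = 1] = 1/π_1 = 93/17

For an irreducible recurrent Markov chain with stationary distribution π, E[T_i | X_0 = i] = 1/π_i (Kac's formula). Here π_1 = (2/19)/(8/17 + 2/19) = (2/19)/(186/323) = 17/93, so E[T_1 | X_0 = 1] = 1/π_1 = (8/17 + 2/19)/(2/19) = (186/323)/(2/19) = 93/17.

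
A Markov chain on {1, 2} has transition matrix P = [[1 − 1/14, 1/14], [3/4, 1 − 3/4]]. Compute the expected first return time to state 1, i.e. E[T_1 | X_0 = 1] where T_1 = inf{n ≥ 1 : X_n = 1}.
E[T_1 | X_0 = 1] = 1/π_1 = 23/21

For an irreducible recurrent Markov chain with stationary distribution π, E[T_i | X_0 = i] = 1/π_i (Kac's formula). Here π_1 = (3/4)/(1/14 + 3/4) = (3/4)/(23/28) = 21/23, so E[T_1 | X_0 = 1] = 1/π_1 = (1/14 + 3/4)/(3/4) = (23/28)/(3/4) = 23/21.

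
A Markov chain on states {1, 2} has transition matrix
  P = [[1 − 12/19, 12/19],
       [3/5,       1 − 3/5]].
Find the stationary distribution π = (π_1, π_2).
π_1 = 19/39, π_2 = 20/39

Solve πP = π with π_1 + π_2 = 1. From πP = π: π_1 · (1 − 12/19) + π_2 · 3/5 = π_1 ⇒ π_2 · 3/5 = π_1 · 12/19 ⇒ π_2/π_1 = (12/19)/(3/5) = 20/19. Together with π_1 + π_2 = 1:
  π_1 = (3/5)/(12/19 + 3/5) = (3/5)/(117/95) = 19/39,
  π_2 = (12/19)/(12/19 + 3/5) = (12/19)/(117/95) = 20/39.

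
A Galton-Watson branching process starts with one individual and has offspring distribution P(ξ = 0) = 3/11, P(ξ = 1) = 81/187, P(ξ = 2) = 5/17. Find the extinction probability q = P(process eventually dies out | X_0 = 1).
q = 51/55

The pgf is f(s) = 3/11 + 81/187·s + 5/17·s². The extinction probability q is the smallest fixed point of f in [0, 1]. Setting s = f(s):
  5/17·s² + (81/187 − 1)·s + 3/11 = 0
  5/17·s² − (3/11 + 5/17)·s + 3/11 = 0
which factors as (s − 1)·(5/17·s − 3/11) = 0, giving roots s = 1 and s = (3/11)/(5/17) = 51/55.
Mean offspring μ = 81/187 + 2·5/17 = 191/187 > 1 (supercritical), so q < 1. The extinction probability is the smaller root: q = (3/11)/(5/17) = 51/55.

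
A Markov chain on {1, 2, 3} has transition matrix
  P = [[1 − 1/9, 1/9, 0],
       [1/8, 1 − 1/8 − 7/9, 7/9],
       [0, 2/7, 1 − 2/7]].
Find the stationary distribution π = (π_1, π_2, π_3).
π = (81/349, 72/349, 196/349)

This is a birth-death chain on three states, which satisfies detailed balance: π_1 · P_{12} = π_2 · P_{21} and π_2 · P_{23} = π_3 · P_{32}.
From π_1 · 1/9 = π_2 · 1/8: π_2/π_1 = (1/9)/(1/8) = 8/9.
From π_2 · 7/9 = π_3 · 2/7: π_3/π_2 = (7/9)/(2/7) = 49/18.
Take π_1 proportional to 1; then unnormalized π = (1, 8/9, 196/81). Normalize by dividing by the sum 349/81:
  π = (81/349, 72/349, 196/349).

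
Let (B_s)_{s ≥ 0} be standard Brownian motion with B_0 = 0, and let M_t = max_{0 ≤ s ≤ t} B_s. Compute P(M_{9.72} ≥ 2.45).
P(M_{9.72} ≥ 2.45) = 2·P(B_{9.72} ≥ 2.45) = 2(1 − Φ(2.45/√9.72)) ≈ 0.4320

By the reflection principle for Brownian motion, P(M_t ≥ a) = 2 · P(B_t ≥ a) for a ≥ 0. Since B_t ~ N(0, t), P(B_t ≥ 2.45) = 1 − Φ(2.45/√t) = 1 − Φ(2.45/√9.72) = 1 − Φ(0.7858). So
  P(M_{9.72} ≥ 2.45) = 2(1 − Φ(0.7858)) ≈ 0.4320.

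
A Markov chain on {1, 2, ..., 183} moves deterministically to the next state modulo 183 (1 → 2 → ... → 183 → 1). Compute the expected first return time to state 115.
E[T_115 | X_0 = 115] = 183

The chain cycles deterministically, so starting at state 115 it returns in exactly 183 steps. Equivalently, the stationary distribution is uniform π_j = 1/183 for every state j, so by Kac's formula E[T_115] = 1/π_115 = 183.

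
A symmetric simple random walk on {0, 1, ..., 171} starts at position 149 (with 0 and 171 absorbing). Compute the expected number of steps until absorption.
E[τ | X_0 = 149] = 3278

Let v_k = E[τ | X_0 = k]. Boundary: v_0 = v_171 = 0. Recurrence: v_k = 1 + (v_{k-1} + v_{k+1})/2 for 1 ≤ k ≤ 170. The particular solution to v_k − (v_{k-1} + v_{k+1})/2 = 1 is v_k = −k^2. Adding homogeneous solution A + B k and matching boundaries gives v_k = k (171 − k). Substituting k = 149: v_149 = 149 · 22 = 3278.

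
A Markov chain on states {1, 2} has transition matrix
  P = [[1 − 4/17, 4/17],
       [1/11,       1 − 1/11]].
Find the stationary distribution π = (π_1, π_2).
π_1 = 17/61, π_2 = 44/61

Solve πP = π with π_1 + π_2 = 1. From πP = π: π_1 · (1 − 4/17) + π_2 · 1/11 = π_1 ⇒ π_2 · 1/11 = π_1 · 4/17 ⇒ π_2/π_1 = (4/17)/(1/11) = 44/17. Together with π_1 + π_2 = 1:
  π_1 = (1/11)/(4/17 + 1/11) = (1/11)/(61/187) = 17/61,
  π_2 = (4/17)/(4/17 + 1/11) = (4/17)/(61/187) = 44/61.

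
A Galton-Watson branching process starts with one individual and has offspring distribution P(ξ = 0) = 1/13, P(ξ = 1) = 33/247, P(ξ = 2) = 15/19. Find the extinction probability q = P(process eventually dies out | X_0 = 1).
q = 19/195

The pgf is f(s) = 1/13 + 33/247·s + 15/19·s². The extinction probability q is the smallest fixed point of f in [0, 1]. Setting s = f(s):
  15/19·s² + (33/247 − 1)·s + 1/13 = 0
  15/19·s² − (1/13 + 15/19)·s + 1/13 = 0
which factors as (s − 1)·(15/19·s − 1/13) = 0, giving roots s = 1 and s = (1/13)/(15/19) = 19/195.
Mean offspring μ = 33/247 + 2·15/19 = 423/247 > 1 (supercritical), so q < 1. The extinction probability is the smaller root: q = (1/13)/(15/19) = 19/195.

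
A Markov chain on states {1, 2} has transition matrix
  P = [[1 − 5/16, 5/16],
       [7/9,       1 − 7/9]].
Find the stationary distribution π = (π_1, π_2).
π_1 = 112/157, π_2 = 45/157

Solve πP = π with π_1 + π_2 = 1. From πP = π: π_1 · (1 − 5/16) + π_2 · 7/9 = π_1 ⇒ π_2 · 7/9 = π_1 · 5/16 ⇒ π_2/π_1 = (5/16)/(7/9) = 45/112. Together with π_1 + π_2 = 1:
  π_1 = (7/9)/(5/16 + 7/9) = (7/9)/(157/144) = 112/157,
  π_2 = (5/16)/(5/16 + 7/9) = (5/16)/(157/144) = 45/157.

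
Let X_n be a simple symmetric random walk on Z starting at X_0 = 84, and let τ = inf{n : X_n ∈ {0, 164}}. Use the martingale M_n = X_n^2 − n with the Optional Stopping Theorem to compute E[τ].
E[τ] = 6720

M_n = X_n^2 − n is a martingale (since E[X_{n+1}^2 | F_n] = X_n^2 + 1). By OST (τ has finite mean in a bounded region), E[M_τ] = E[M_0] = X_0^2 − 0 = 84^2 = 7056. Also E[M_τ] = E[X_τ^2] − E[τ]. The walk exits at 0 or 164, with P(hit 164 first) = 84/164, so E[X_τ^2] = 164^2 · 84/164 + 0 = 13776. Thus E[τ] = E[X_τ^2] − E[M_τ] = 13776 − 7056 = 6720 = 84(164 − 84) = 6720.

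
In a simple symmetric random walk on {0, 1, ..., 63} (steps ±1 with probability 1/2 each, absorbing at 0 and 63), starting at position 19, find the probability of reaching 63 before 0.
P(hit 63 before 0) = 19/63

Let u_k = P(hit 63 before 0 | start at k). Then u_0 = 0, u_63 = 1, and u_k = u_{k-1}/2 + u_{k+1}/2 for 1 ≤ k ≤ 62. This harmonic recurrence is solved by u_k = k/63, giving u_19 = 19/63.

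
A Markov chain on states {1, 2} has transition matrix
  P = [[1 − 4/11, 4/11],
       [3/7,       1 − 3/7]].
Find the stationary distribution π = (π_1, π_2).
π_1 = 33/61, π_2 = 28/61

Solve πP = π with π_1 + π_2 = 1. From πP = π: π_1 · (1 − 4/11) + π_2 · 3/7 = π_1 ⇒ π_2 · 3/7 = π_1 · 4/11 ⇒ π_2/π_1 = (4/11)/(3/7) = 28/33. Together with π_1 + π_2 = 1:
  π_1 = (3/7)/(4/11 + 3/7) = (3/7)/(61/77) = 33/61,
  π_2 = (4/11)/(4/11 + 3/7) = (4/11)/(61/77) = 28/61.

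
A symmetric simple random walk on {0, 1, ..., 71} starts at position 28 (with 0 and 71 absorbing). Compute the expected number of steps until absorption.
E[τ | X_0 = 28] = 1204

Let v_k = E[τ | X_0 = k]. Boundary: v_0 = v_71 = 0. Recurrence: v_k = 1 + (v_{k-1} + v_{k+1})/2 for 1 ≤ k ≤ 70. The particular solution to v_k − (v_{k-1} + v_{k+1})/2 = 1 is v_k = −k^2. Adding homogeneous solution A + B k and matching boundaries gives v_k = k (71 − k). Substituting k = 28: v_28 = 28 · 43 = 1204.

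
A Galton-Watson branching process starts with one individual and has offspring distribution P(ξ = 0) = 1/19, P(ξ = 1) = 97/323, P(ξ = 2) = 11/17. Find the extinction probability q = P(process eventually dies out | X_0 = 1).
q = 17/209

The pgf is f(s) = 1/19 + 97/323·s + 11/17·s². The extinction probability q is the smallest fixed point of f in [0, 1]. Setting s = f(s):
  11/17·s² + (97/323 − 1)·s + 1/19 = 0
  11/17·s² − (1/19 + 11/17)·s + 1/19 = 0
which factors as (s − 1)·(11/17·s − 1/19) = 0, giving roots s = 1 and s = (1/19)/(11/17) = 17/209.
Mean offspring μ = 97/323 + 2·11/17 = 515/323 > 1 (supercritical), so q < 1. The extinction probability is the smaller root: q = (1/19)/(11/17) = 17/209.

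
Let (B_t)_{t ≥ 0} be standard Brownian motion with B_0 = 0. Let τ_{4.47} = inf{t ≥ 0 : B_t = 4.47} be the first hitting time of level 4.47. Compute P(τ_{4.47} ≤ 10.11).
P(τ_{4.47} ≤ 10.11) = 2(1 − Φ(4.47/√10.11)) = 2(1 − Φ(1.4058)) ≈ 0.1598

By the reflection principle for standard BM, P(τ_b ≤ t) = 2 · P(B_t ≥ b). Since B_t ~ N(0, t), P(B_t ≥ 4.47) = 1 − Φ(4.47/√t) = 1 − Φ(4.47/√10.11) = 1 − Φ(1.4058) ≈ 0.07989. Doubling: P(τ_{4.47} ≤ 10.11) ≈ 2 · 0.07989 = 0.15978 ≈ 0.1598.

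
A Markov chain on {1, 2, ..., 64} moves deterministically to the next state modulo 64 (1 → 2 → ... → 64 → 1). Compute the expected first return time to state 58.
E[T_58 | X_0 = 58] = 64

The chain cycles deterministically, so starting at state 58 it returns in exactly 64 steps. Equivalently, the stationary distribution is uniform π_j = 1/64 for every state j, so by Kac's formula E[T_58] = 1/π_58 = 64.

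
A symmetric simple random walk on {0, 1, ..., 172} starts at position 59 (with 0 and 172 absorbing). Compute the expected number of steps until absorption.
E[τ | X_0 = 59] = 6667

Let v_k = E[τ | X_0 = k]. Boundary: v_0 = v_172 = 0. Recurrence: v_k = 1 + (v_{k-1} + v_{k+1})/2 for 1 ≤ k ≤ 171. The particular solution to v_k − (v_{k-1} + v_{k+1})/2 = 1 is v_k = −k^2. Adding homogeneous solution A + B k and matching boundaries gives v_k = k (172 − k). Substituting k = 59: v_59 = 59 · 113 = 6667.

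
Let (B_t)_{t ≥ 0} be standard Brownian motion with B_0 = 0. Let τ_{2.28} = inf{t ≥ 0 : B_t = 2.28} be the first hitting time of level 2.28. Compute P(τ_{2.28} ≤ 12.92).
P(τ_{2.28} ≤ 12.92) = 2(1 − Φ(2.28/√12.92)) = 2(1 − Φ(0.6343)) ≈ 0.5259

By the reflection principle for standard BM, P(τ_b ≤ t) = 2 · P(B_t ≥ b). Since B_t ~ N(0, t), P(B_t ≥ 2.28) = 1 − Φ(2.28/√t) = 1 − Φ(2.28/√12.92) = 1 − Φ(0.6343) ≈ 0.26294. Doubling: P(τ_{2.28} ≤ 12.92) ≈ 2 · 0.26294 = 0.52588 ≈ 0.5259.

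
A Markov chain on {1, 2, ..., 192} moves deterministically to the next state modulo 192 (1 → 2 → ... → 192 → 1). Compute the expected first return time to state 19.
E[T_19 | X_0 = 19] = 192

The chain cycles deterministically, so starting at state 19 it returns in exactly 192 steps. Equivalently, the stationary distribution is uniform π_j = 1/192 for every state j, so by Kac's formula E[T_19] = 1/π_19 = 192.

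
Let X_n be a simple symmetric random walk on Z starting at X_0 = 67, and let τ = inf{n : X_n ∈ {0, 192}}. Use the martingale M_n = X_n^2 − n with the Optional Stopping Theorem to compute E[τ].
E[τ] = 8375

M_n = X_n^2 − n is a martingale (since E[X_{n+1}^2 | F_n] = X_n^2 + 1). By OST (τ has finite mean in a bounded region), E[M_τ] = E[M_0] = X_0^2 − 0 = 67^2 = 4489. Also E[M_τ] = E[X_τ^2] − E[τ]. The walk exits at 0 or 192, with P(hit 192 first) = 67/192, so E[X_τ^2] = 192^2 · 67/192 + 0 = 12864. Thus E[τ] = E[X_τ^2] − E[M_τ] = 12864 − 4489 = 8375 = 67(192 − 67) = 8375.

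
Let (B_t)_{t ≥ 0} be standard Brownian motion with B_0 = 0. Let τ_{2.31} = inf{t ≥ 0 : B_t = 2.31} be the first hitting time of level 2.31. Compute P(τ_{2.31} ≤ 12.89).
P(τ_{2.31} ≤ 12.89) = 2(1 − Φ(2.31/√12.89)) = 2(1 − Φ(0.6434)) ≈ 0.5200

By the reflection principle for standard BM, P(τ_b ≤ t) = 2 · P(B_t ≥ b). Since B_t ~ N(0, t), P(B_t ≥ 2.31) = 1 − Φ(2.31/√t) = 1 − Φ(2.31/√12.89) = 1 − Φ(0.6434) ≈ 0.25998. Doubling: P(τ_{2.31} ≤ 12.89) ≈ 2 · 0.25998 = 0.51996 ≈ 0.5200.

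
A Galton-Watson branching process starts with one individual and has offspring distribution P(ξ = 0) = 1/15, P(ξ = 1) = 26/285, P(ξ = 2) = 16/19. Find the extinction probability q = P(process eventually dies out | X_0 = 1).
q = 19/240

The pgf is f(s) = 1/15 + 26/285·s + 16/19·s². The extinction probability q is the smallest fixed point of f in [0, 1]. Setting s = f(s):
  16/19·s² + (26/285 − 1)·s + 1/15 = 0
  16/19·s² − (1/15 + 16/19)·s + 1/15 = 0
which factors as (s − 1)·(16/19·s − 1/15) = 0, giving roots s = 1 and s = (1/15)/(16/19) = 19/240.
Mean offspring μ = 26/285 + 2·16/19 = 506/285 > 1 (supercritical), so q < 1. The extinction probability is the smaller root: q = (1/15)/(16/19) = 19/240.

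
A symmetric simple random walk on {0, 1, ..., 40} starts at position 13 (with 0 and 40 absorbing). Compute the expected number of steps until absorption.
E[τ | X_0 = 13] = 351

Let v_k = E[τ | X_0 = k]. Boundary: v_0 = v_40 = 0. Recurrence: v_k = 1 + (v_{k-1} + v_{k+1})/2 for 1 ≤ k ≤ 39. The particular solution to v_k − (v_{k-1} + v_{k+1})/2 = 1 is v_k = −k^2. Adding homogeneous solution A + B k and matching boundaries gives v_k = k (40 − k). Substituting k = 13: v_13 = 13 · 27 = 351.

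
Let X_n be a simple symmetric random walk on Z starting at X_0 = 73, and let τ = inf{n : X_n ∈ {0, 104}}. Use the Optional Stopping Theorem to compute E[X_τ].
E[X_τ] = 73

X_n is a martingale and τ is a bounded-mean stopping time (indeed τ is finite a.s. with bounded expectation since the walk is in a bounded region). By the OST, E[X_τ] = E[X_0] = 73. Equivalently: E[X_τ] = 104 · P(hit 104 first) + 0 · P(hit 0 first) = 104 · (73/104) = 73.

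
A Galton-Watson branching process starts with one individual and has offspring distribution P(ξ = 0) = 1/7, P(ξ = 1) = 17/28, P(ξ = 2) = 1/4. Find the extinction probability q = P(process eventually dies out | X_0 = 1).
q = 4/7

The pgf is f(s) = 1/7 + 17/28·s + 1/4·s². The extinction probability q is the smallest fixed point of f in [0, 1]. Setting s = f(s):
  1/4·s² + (17/28 − 1)·s + 1/7 = 0
  1/4·s² − (1/7 + 1/4)·s + 1/7 = 0
which factors as (s − 1)·(1/4·s − 1/7) = 0, giving roots s = 1 and s = (1/7)/(1/4) = 4/7.
Mean offspring μ = 17/28 + 2·1/4 = 31/28 > 1 (supercritical), so q < 1. The extinction probability is the smaller root: q = (1/7)/(1/4) = 4/7.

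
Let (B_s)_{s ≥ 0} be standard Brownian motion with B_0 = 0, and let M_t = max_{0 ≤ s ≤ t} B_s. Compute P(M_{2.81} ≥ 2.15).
P(M_{2.81} ≥ 2.15) = 2·P(B_{2.81} ≥ 2.15) = 2(1 − Φ(2.15/√2.81)) ≈ 0.1996

By the reflection principle for Brownian motion, P(M_t ≥ a) = 2 · P(B_t ≥ a) for a ≥ 0. Since B_t ~ N(0, t), P(B_t ≥ 2.15) = 1 − Φ(2.15/√t) = 1 − Φ(2.15/√2.81) = 1 − Φ(1.2826). So
  P(M_{2.81} ≥ 2.15) = 2(1 − Φ(1.2826)) ≈ 0.1996.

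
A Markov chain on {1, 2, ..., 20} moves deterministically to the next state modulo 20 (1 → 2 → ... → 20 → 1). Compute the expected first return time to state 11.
E[T_11 | X_0 = 11] = 20

The chain cycles deterministically, so starting at state 11 it returns in exactly 20 steps. Equivalently, the stationary distribution is uniform π_j = 1/20 for every state j, so by Kac's formula E[T_11] = 1/π_11 = 20.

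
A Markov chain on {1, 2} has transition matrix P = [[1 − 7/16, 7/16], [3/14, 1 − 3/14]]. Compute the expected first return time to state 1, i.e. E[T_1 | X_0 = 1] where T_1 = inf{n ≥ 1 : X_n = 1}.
E[T_1 | X_0 = 1] = 1/π_1 = 73/24

For an irreducible recurrent Markov chain with stationary distribution π, E[T_i | X_0 = i] = 1/π_i (Kac's formula). Here π_1 = (3/14)/(7/16 + 3/14) = (3/14)/(73/112) = 24/73, so E[T_1 | X_0 = 1] = 1/π_1 = (7/16 + 3/14)/(3/14) = (73/112)/(3/14) = 73/24.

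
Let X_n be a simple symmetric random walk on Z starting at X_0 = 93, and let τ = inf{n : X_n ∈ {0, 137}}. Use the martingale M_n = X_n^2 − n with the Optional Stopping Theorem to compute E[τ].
E[τ] = 4092

M_n = X_n^2 − n is a martingale (since E[X_{n+1}^2 | F_n] = X_n^2 + 1). By OST (τ has finite mean in a bounded region), E[M_τ] = E[M_0] = X_0^2 − 0 = 93^2 = 8649. Also E[M_τ] = E[X_τ^2] − E[τ]. The walk exits at 0 or 137, with P(hit 137 first) = 93/137, so E[X_τ^2] = 137^2 · 93/137 + 0 = 12741. Thus E[τ] = E[X_τ^2] − E[M_τ] = 12741 − 8649 = 4092 = 93(137 − 93) = 4092.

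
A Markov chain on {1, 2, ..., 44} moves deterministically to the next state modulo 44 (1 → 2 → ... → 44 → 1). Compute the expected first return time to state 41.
E[T_41 | X_0 = 41] = 44

The chain cycles deterministically, so starting at state 41 it returns in exactly 44 steps. Equivalently, the stationary distribution is uniform π_j = 1/44 for every state j, so by Kac's formula E[T_41] = 1/π_41 = 44.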